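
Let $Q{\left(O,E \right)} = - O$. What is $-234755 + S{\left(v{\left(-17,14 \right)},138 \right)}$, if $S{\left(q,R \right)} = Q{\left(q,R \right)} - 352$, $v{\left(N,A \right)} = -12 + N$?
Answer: $-235078$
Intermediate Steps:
$S{\left(q,R \right)} = -352 - q$ ($S{\left(q,R \right)} = - q - 352 = -352 - q$)
$-234755 + S{\left(v{\left(-17,14 \right)},138 \right)} = -234755 - 323 = -235078$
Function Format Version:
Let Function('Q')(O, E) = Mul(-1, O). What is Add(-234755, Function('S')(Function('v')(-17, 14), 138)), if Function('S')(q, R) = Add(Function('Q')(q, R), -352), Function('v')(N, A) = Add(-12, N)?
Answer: -235078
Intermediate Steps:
Function('S')(q, R) = Add(-352, Mul(-1, q)) (Function('S')(q, R) = Add(Mul(-1, q), -352) = Add(-352, Mul(-1, q)))
Add(-234755, Function('S')(Function('v')(-17, 14), 138)) = Add(-234755, Add(-352, Mul(-1, Add(-12, -17)))) = Add(-234755, Add(-352, Mul(-1, -29))) = Add(-234755, Add(-352, 29)) = Add(-234755, -323) = -235078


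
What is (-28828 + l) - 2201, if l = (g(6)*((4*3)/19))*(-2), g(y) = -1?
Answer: -589527/19 ≈ -31028.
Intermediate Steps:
l = 24/19 (l = -4*3/19*(-2) = -12/19*(-2) = 24/19 ≈ 1.2632)
(-28828 + l) - 2201 = (-28828 + 24/19) - 2201 = -547708/19 - 2201 = -589527/19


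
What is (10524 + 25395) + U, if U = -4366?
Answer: 31553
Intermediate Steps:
(10524 + 25395) + U = (10524 + 25395) - 4366 = 35919 - 4366 = 31553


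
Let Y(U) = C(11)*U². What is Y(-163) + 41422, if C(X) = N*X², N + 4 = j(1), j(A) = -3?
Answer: -22462521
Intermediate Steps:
N = -7 (N = -4 - 3 = -7)
C(X) = -7*X²
Y(U) = -847*U² (Y(U) = (-7*11²)*U² = (-7*121)*U² = -847*U²)
Y(-163) + 41422 = -847*(-163)² + 41422 = -847*26569 + 41422 = -22503943 + 41422 = -22462521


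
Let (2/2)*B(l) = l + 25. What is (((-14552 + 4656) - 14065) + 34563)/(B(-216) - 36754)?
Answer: -1178/4105 ≈ -0.28697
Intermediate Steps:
B(l) = 25 + l (B(l) = l + 25 = 25 + l)
(((-14552 + 4656) - 14065) + 34563)/(B(-216) - 36754) = (((-14552 + 4656) - 14065) + 34563)/((25 - 216) - 36754) = ((-9896 - 14065) + 34563)/(-191 - 36754) = (-23961 + 34563)/(-36945) = 10602*(-1/36945) = -1178/4105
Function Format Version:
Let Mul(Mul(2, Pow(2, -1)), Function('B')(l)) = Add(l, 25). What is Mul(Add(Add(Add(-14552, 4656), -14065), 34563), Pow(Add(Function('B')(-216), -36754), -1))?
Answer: Rational(-1178, 4105) ≈ -0.28697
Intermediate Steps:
Function('B')(l) = Add(25, l) (Function('B')(l) = Add(l, 25) = Add(25, l))
Mul(Add(Add(Add(-14552, 4656), -14065), 34563), Pow(Add(Function('B')(-216), -36754), -1)) = Mul(Add(Add(Add(-14552, 4656), -14065), 34563), Pow(Add(Add(25, -216), -36754), -1)) = Mul(Add(Add(-9896, -14065), 34563), Pow(Add(-191, -36754), -1)) = Mul(Add(-23961, 34563), Pow(-36945, -1)) = Mul(10602, Rational(-1, 36945)) = Rational(-1178, 4105)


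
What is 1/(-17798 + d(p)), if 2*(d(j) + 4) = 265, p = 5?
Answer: -2/35339 ≈ -5.6595e-5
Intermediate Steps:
d(j) = 257/2 (d(j) = -4 + (½)*265 = -4 + 265/2 = 257/2)
1/(-17798 + d(p)) = 1/(-17798 + 257/2) = 1/(-35339/2) = -2/35339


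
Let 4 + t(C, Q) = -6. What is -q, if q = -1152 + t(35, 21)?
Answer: 1162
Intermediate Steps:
t(C, Q) = -10 (t(C, Q) = -4 - 6 = -10)
q = -1162 (q = -1152 - 10 = -1162)
-q = -1*(-1162) = 1162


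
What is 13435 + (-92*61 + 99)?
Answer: 7922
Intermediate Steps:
13435 + (-92*61 + 99) = 13435 + (-5612 + 99) = 13435 - 5513 = 7922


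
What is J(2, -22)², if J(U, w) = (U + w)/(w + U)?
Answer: 1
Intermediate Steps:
J(U, w) = 1 (J(U, w) = (U + w)/(U + w) = 1)
J(2, -22)² = 1² = 1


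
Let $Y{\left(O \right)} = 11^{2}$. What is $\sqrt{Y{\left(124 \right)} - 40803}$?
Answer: $i \sqrt{40682} \approx 201.7 i$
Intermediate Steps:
$Y{\left(O \right)} = 121$
$\sqrt{Y{\left(124 \right)} - 40803} = \sqrt{121 - 40803} = \sqrt{-40682} = i \sqrt{40682}$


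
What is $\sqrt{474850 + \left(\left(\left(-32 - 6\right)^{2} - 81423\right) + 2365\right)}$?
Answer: $2 \sqrt{99309} \approx 630.27$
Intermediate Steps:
$\sqrt{474850 + \left(\left(\left(-32 - 6\right)^{2} - 81423\right) + 2365\right)} = \sqrt{474850 + \left(\left(\left(-38\right)^{2} - 81423\right) + 2365\right)} = \sqrt{474850 + \left(\left(1444 - 81423\right) + 2365\right)} = \sqrt{474850 + \left(-79979 + 2365\right)} = \sqrt{474850 - 77614} = \sqrt{397236} = 2 \sqrt{99309}$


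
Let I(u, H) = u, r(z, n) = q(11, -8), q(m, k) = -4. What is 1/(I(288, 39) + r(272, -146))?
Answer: 1/284 ≈ 0.0035211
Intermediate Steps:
r(z, n) = -4
1/(I(288, 39) + r(272, -146)) = 1/(288 - 4) = 1/284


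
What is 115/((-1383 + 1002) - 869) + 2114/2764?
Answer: 58116/86375 ≈ 0.67283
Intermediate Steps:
115/((-1383 + 1002) - 869) + 2114/2764 = 115/(-381 - 869) + 2114*(1/2764) = 115/(-1250) + 1057/1382 = 115*(-1/1250) + 1057/1382 = -23/250 + 1057/1382 = 58116/86375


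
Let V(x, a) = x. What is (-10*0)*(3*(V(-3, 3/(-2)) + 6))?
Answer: 0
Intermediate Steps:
(-10*0)*(3*(V(-3, 3/(-2)) + 6)) = (-10*0)*(3*(-3 + 6)) = 0*(3*3) = 0*9 = 0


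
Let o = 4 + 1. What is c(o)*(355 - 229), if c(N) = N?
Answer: 630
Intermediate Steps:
o = 5
c(o)*(355 - 229) = 5*(355 - 229) = 5*126 = 630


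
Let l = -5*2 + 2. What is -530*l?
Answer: 4240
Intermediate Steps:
l = -8 (l = -10 + 2 = -8)
-530*l = -530*(-8) = 4240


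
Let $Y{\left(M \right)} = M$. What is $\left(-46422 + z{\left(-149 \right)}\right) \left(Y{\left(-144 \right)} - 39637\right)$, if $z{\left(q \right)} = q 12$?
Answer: $1917842010$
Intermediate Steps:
$z{\left(q \right)} = 12 q$
$\left(-46422 + z{\left(-149 \right)}\right) \left(Y{\left(-144 \right)} - 39637\right) = \left(-46422 + 12 \left(-149\right)\right) \left(-144 - 39637\right) = \left(-46422 - 1788\right) \left(-39781\right) = \left(-48210\right) \left(-39781\right) = 1917842010$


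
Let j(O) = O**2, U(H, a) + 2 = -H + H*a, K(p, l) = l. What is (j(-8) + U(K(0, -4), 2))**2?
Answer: 3364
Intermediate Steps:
U(H, a) = -2 - H + H*a (U(H, a) = -2 + (-H + H*a) = -2 - H + H*a)
(j(-8) + U(K(0, -4), 2))**2 = ((-8)**2 + (-2 - 1*(-4) - 4*2))**2 = (64 + (-2 + 4 - 8))**2 = (64 - 6)**2 = 58**2 = 3364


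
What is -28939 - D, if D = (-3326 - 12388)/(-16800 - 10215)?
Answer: -260600933/9005 ≈ -28940.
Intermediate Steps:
D = 5238/9005 (D = -15714/(-27015) = -15714*(-1/27015) = 5238/9005 ≈ 0.58168)
-28939 - D = -28939 - 1*5238/9005 = -28939 - 5238/9005 = -260600933/9005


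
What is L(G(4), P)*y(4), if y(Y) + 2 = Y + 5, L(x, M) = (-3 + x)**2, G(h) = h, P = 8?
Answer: 7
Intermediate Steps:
y(Y) = 3 + Y (y(Y) = -2 + (Y + 5) = -2 + (5 + Y) = 3 + Y)
L(G(4), P)*y(4) = (-3 + 4)**2*(3 + 4) = 1**2*7 = 1*7 = 7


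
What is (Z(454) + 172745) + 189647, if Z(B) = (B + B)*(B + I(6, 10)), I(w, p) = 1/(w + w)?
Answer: 2324099/3 ≈ 7.7470e+5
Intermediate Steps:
I(w, p) = 1/(2*w)
Z(B) = 2*B*(1/12 + B) (Z(B) = (B + B)*(B + (1/2)/6) = (2*B)*(B + (1/2)*(1/6)) = (2*B)*(B + 1/12) = (2*B)*(1/12 + B) = 2*B*(1/12 + B))
(Z(454) + 172745) + 189647 = ((1/6)*454*(1 + 12*454) + 172745) + 189647 = ((1/6)*454*(1 + 5448) + 172745) + 189647 = ((1/6)*454*5449 + 172745) + 189647 = (1236923/3 + 172745) + 189647 = 1755158/3 + 189647 = 2324099/3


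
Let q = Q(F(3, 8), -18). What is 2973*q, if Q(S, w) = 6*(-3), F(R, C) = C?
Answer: -53514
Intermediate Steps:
Q(S, w) = -18
q = -18
2973*q = 2973*(-18) = -53514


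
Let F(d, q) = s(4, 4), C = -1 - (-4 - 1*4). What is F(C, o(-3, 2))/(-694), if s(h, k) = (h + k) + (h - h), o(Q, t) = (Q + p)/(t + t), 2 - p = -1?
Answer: -4/347 ≈ -0.011527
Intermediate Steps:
p = 3 (p = 2 - 1*(-1) = 2 + 1 = 3)
o(Q, t) = (3 + Q)/(2*t) (o(Q, t) = (Q + 3)/(t + t) = (3 + Q)/((2*t)) = (3 + Q)*(1/(2*t)) = (3 + Q)/(2*t))
C = 7 (C = -1 - (-4 - 4) = -1 - 1*(-8) = -1 + 8 = 7)
s(h, k) = h + k (s(h, k) = (h + k) + 0 = h + k)
F(d, q) = 8 (F(d, q) = 4 + 4 = 8)
F(C, o(-3, 2))/(-694) = 8/(-694) = 8*(-1/694) = -4/347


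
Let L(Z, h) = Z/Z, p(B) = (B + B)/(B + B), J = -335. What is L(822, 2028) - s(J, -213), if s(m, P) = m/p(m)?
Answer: 336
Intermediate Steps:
p(B) = 1 (p(B) = (2*B)/((2*B)) = (2*B)*(1/(2*B)) = 1)
s(m, P) = m (s(m, P) = m/1 = m*1 = m)
L(Z, h) = 1
L(822, 2028) - s(J, -213) = 1 - 1*(-335) = 1 + 335 = 336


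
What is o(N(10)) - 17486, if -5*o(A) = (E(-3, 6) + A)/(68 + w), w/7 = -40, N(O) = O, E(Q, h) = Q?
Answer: -18535153/1060 ≈ -17486.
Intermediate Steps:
w = -280 (w = 7*(-40) = -280)
o(A) = -3/1060 + A/1060 (o(A) = -(-3 + A)/(5*(68 - 280)) = -(-3 + A)/(5*(-212)) = -(-3 + A)*(-1)/(5*212) = -(3/212 - A/212)/5 = -3/1060 + A/1060)
o(N(10)) - 17486 = (-3/1060 + (1/1060)*10) - 17486 = (-3/1060 + 1/106) - 17486 = 7/1060 - 17486 = -18535153/1060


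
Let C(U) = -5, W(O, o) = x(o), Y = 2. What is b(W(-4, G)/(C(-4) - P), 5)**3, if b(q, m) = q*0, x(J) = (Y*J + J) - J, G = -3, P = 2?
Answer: 0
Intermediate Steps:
x(J) = 2*J (x(J) = (2*J + J) - J = 3*J - J = 2*J)
W(O, o) = 2*o
b(q, m) = 0
b(W(-4, G)/(C(-4) - P), 5)**3 = 0**3 = 0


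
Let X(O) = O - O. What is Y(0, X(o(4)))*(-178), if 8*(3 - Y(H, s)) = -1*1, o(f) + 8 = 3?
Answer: -2225/4 ≈ -556.25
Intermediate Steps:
o(f) = -5 (o(f) = -8 + 3 = -5)
X(O) = 0
Y(H, s) = 25/8 (Y(H, s) = 3 - (-1)/8 = 3 - ⅛*(-1) = 3 + ⅛ = 25/8)
Y(0, X(o(4)))*(-178) = (25/8)*(-178) = -2225/4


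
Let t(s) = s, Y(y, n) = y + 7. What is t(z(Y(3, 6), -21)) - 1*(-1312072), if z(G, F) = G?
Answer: 1312082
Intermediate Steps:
Y(y, n) = 7 + y
t(z(Y(3, 6), -21)) - 1*(-1312072) = (7 + 3) - 1*(-1312072) = 10 + 1312072 = 1312082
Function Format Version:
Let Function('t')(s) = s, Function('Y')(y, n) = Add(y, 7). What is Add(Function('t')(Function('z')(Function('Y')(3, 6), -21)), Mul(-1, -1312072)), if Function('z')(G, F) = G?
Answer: 1312082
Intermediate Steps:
Function('Y')(y, n) = Add(7, y)
Add(Function('t')(Function('z')(Function('Y')(3, 6), -21)), Mul(-1, -1312072)) = Add(Add(7, 3), Mul(-1, -1312072)) = Add(10, 1312072) = 1312082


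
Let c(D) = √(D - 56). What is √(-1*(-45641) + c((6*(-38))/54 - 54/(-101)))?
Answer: √(4190254569 + 1212*I*√342491)/303 ≈ 213.64 + 0.018081*I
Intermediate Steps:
c(D) = √(-56 + D)
√(-1*(-45641) + c((6*(-38))/54 - 54/(-101))) = √(-1*(-45641) + √(-56 + ((6*(-38))/54 - 54/(-101)))) = √(45641 + √(-56 + (-228*1/54 - 54*(-1/101)))) = √(45641 + √(-56 + (-38/9 + 54/101))) = √(45641 + √(-56 - 3352/909)) = √(45641 + √(-54256/909)) = √(45641 + 4*I*√342491/303)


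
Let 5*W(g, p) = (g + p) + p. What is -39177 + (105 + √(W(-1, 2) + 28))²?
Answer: -140617/5 + 42*√715 ≈ -27000.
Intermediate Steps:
W(g, p) = g/5 + 2*p/5 (W(g, p) = ((g + p) + p)/5 = (g + 2*p)/5 = g/5 + 2*p/5)
-39177 + (105 + √(W(-1, 2) + 28))² = -39177 + (105 + √(((⅕)*(-1) + (⅖)*2) + 28))² = -39177 + (105 + √((-⅕ + ⅘) + 28))² = -39177 + (105 + √(⅗ + 28))² = -39177 + (105 + √(143/5))² = -39177 + (105 + √715/5)²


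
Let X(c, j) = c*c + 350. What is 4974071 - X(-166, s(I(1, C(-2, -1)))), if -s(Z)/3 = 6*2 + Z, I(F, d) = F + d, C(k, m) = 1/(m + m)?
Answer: 4946165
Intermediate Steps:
C(k, m) = 1/(2*m)
s(Z) = -36 - 3*Z (s(Z) = -3*(6*2 + Z) = -3*(12 + Z) = -36 - 3*Z)
X(c, j) = 350 + c² (X(c, j) = c² + 350 = 350 + c²)
4974071 - X(-166, s(I(1, C(-2, -1)))) = 4974071 - (350 + (-166)²) = 4974071 - (350 + 27556) = 4974071 - 1*27906 = 4974071 - 27906 = 4946165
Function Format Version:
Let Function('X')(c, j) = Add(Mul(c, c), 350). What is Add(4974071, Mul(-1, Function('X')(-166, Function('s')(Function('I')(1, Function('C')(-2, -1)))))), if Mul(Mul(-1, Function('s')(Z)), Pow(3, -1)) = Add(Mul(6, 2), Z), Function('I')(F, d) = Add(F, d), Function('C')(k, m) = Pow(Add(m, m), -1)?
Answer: 4946165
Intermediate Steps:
Function('C')(k, m) = Mul(Rational(1, 2), Pow(m, -1)) (Function('C')(k, m) = Pow(Mul(2, m), -1) = Mul(Rational(1, 2), Pow(m, -1)))
Function('s')(Z) = Add(-36, Mul(-3, Z)) (Function('s')(Z) = Mul(-3, Add(Mul(6, 2), Z)) = Mul(-3, Add(12, Z)) = Add(-36, Mul(-3, Z)))
Function('X')(c, j) = Add(350, Pow(c, 2)) (Function('X')(c, j) = Add(Pow(c, 2), 350) = Add(350, Pow(c, 2)))
Add(4974071, Mul(-1, Function('X')(-166, Function('s')(Function('I')(1, Function('C')(-2, -1)))))) = Add(4974071, Mul(-1, Add(350, Pow(-166, 2)))) = Add(4974071, Mul(-1, Add(350, 27556))) = Add(4974071, Mul(-1, 27906)) = Add(4974071, -27906) = 4946165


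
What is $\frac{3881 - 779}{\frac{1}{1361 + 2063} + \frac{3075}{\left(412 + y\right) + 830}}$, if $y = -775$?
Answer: $\frac{4960122816}{10529267} \approx 471.08$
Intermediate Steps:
$\frac{3881 - 779}{\frac{1}{1361 + 2063} + \frac{3075}{\left(412 + y\right) + 830}} = \frac{3881 - 779}{\frac{1}{1361 + 2063} + \frac{3075}{\left(412 - 775\right) + 830}} = \frac{3102}{\frac{1}{3424} + \frac{3075}{-363 + 830}} = \frac{3102}{\frac{1}{3424} + \frac{3075}{467}} = \frac{3102}{\frac{10529267}{1599008}} = 3102 \cdot \frac{1599008}{10529267} = \frac{4960122816}{10529267}$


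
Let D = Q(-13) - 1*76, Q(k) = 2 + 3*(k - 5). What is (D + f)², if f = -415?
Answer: 294849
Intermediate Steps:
Q(k) = -13 + 3*k (Q(k) = 2 + 3*(-5 + k) = 2 + (-15 + 3*k) = -13 + 3*k)
D = -128 (D = (-13 + 3*(-13)) - 1*76 = (-13 - 39) - 76 = -52 - 76 = -128)
(D + f)² = (-128 - 415)² = (-543)² = 294849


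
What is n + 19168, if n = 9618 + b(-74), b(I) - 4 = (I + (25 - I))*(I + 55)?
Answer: 28315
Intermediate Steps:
b(I) = 1379 + 25*I (b(I) = 4 + (I + (25 - I))*(I + 55) = 4 + 25*(55 + I) = 4 + (1375 + 25*I) = 1379 + 25*I)
n = 9147 (n = 9618 + (1379 + 25*(-74)) = 9618 + (1379 - 1850) = 9618 - 471 = 9147)
n + 19168 = 9147 + 19168 = 28315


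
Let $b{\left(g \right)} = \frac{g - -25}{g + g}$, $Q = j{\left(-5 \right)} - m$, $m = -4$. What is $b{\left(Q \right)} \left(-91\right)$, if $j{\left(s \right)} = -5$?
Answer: $1092$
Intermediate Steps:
$Q = -1$ ($Q = -5 - -4 = -5 + 4 = -1$)
$b{\left(g \right)} = \frac{25 + g}{2 g}$ ($b{\left(g \right)} = \frac{g + 25}{2 g} = \left(25 + g\right) \frac{1}{2 g} = \frac{25 + g}{2 g}$)
$b{\left(Q \right)} \left(-91\right) = \frac{25 - 1}{2 \left(-1\right)} \left(-91\right) = \frac{1}{2} \left(-1\right) 24 \left(-91\right) = \left(-12\right) \left(-91\right) = 1092$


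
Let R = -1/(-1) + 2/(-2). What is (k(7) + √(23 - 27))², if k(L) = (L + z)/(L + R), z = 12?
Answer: 165/49 + 76*I/7 ≈ 3.3673 + 10.857*I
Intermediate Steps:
R = 0 (R = -1*(-1) + 2*(-½) = 1 - 1 = 0)
k(L) = (12 + L)/L (k(L) = (L + 12)/(L + 0) = (12 + L)/L)
(k(7) + √(23 - 27))² = ((12 + 7)/7 + √(23 - 27))² = ((⅐)*19 + √(-4))² = (19/7 + 2*I)²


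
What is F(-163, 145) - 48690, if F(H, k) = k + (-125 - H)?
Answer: -48507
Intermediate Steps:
F(H, k) = -125 + k - H
F(-163, 145) - 48690 = (-125 + 145 - 1*(-163)) - 48690 = (-125 + 145 + 163) - 48690 = 183 - 48690 = -48507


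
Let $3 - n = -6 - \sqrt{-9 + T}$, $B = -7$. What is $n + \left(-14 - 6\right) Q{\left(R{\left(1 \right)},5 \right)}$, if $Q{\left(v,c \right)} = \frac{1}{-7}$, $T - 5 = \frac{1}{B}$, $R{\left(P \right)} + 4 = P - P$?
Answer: $\frac{83}{7} + \frac{i \sqrt{203}}{7} \approx 11.857 + 2.0354 i$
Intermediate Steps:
$R{\left(P \right)} = -4$ ($R{\left(P \right)} = -4 + \left(P - P\right) = -4 + 0 = -4$)
$T = \frac{34}{7}$ ($T = 5 + \frac{1}{-7} = 5 - \frac{1}{7} = \frac{34}{7} \approx 4.8571$)
$Q{\left(v,c \right)} = - \frac{1}{7}$
$n = 9 + \frac{i \sqrt{203}}{7}$ ($n = 3 - \left(-6 - \sqrt{-9 + \frac{34}{7}}\right) = 3 - \left(-6 - \sqrt{- \frac{29}{7}}\right) = 3 - \left(-6 - \frac{i \sqrt{203}}{7}\right) = 3 + \left(6 + \frac{i \sqrt{203}}{7}\right) = 9 + \frac{i \sqrt{203}}{7} \approx 9.0 + 2.0354 i$)
$n + \left(-14 - 6\right) Q{\left(R{\left(1 \right)},5 \right)} = \left(9 + \frac{i \sqrt{203}}{7}\right) + \left(-14 - 6\right) \left(- \frac{1}{7}\right) = \left(9 + \frac{i \sqrt{203}}{7}\right) - - \frac{20}{7} = \left(9 + \frac{i \sqrt{203}}{7}\right) + \frac{20}{7} = \frac{83}{7} + \frac{i \sqrt{203}}{7}$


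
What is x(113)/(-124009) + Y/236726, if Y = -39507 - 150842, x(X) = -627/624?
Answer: -2454894132797/3053040071536 ≈ -0.80408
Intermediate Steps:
x(X) = -209/208 (x(X) = -627*1/624 = -209/208)
Y = -190349
x(113)/(-124009) + Y/236726 = -209/208/(-124009) - 190349/236726 = -209/208*(-1/124009) - 190349*1/236726 = 209/25793872 - 190349/236726 = -2454894132797/3053040071536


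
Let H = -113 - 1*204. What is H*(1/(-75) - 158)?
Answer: 3756767/75 ≈ 50090.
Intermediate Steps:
H = -317 (H = -113 - 204 = -317)
H*(1/(-75) - 158) = -317*(1/(-75) - 158) = -317*(-1/75 - 158) = -317*(-11851/75) = 3756767/75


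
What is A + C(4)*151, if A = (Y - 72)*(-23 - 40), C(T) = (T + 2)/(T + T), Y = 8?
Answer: 16581/4 ≈ 4145.3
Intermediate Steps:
C(T) = (2 + T)/(2*T) (C(T) = (2 + T)/((2*T)) = (2 + T)*(1/(2*T)) = (2 + T)/(2*T))
A = 4032 (A = (8 - 72)*(-23 - 40) = -64*(-63) = 4032)
A + C(4)*151 = 4032 + ((½)*(2 + 4)/4)*151 = 4032 + ((½)*(¼)*6)*151 = 4032 + (¾)*151 = 4032 + 453/4 = 16581/4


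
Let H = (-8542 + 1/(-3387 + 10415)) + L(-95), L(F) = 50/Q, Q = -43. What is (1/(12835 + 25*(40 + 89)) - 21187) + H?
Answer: -9018266206886/303337265 ≈ -29730.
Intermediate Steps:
L(F) = -50/43 (L(F) = 50/(-43) = 50*(-1/43) = -50/43)
H = -2581777925/302204 (H = (-8542 + 1/(-3387 + 10415)) - 50/43 = (-8542 + 1/7028) - 50/43 = -60033175/7028 - 50/43 = -2581777925/302204 ≈ -8543.2)
(1/(12835 + 25*(40 + 89)) - 21187) + H = (1/(12835 + 25*(40 + 89)) - 21187) - 2581777925/302204 = (1/(12835 + 25*129) - 21187) - 2581777925/302204 = (1/(12835 + 3225) - 21187) - 2581777925/302204 = (1/16060 - 21187) - 2581777925/302204 = -340263219/16060 - 2581777925/302204 = -9018266206886/303337265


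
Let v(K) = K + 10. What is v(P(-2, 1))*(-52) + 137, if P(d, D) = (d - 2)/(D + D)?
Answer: -279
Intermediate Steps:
P(d, D) = (-2 + d)/(2*D) (P(d, D) = (-2 + d)/((2*D)) = (-2 + d)*(1/(2*D)) = (-2 + d)/(2*D))
v(K) = 10 + K
v(P(-2, 1))*(-52) + 137 = (10 + (½)*(-2 - 2)/1)*(-52) + 137 = (10 + (½)*1*(-4))*(-52) + 137 = (10 - 2)*(-52) + 137 = 8*(-52) + 137 = -416 + 137 = -279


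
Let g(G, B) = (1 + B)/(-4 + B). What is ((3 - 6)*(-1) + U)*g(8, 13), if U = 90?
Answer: 434/3 ≈ 144.67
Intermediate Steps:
g(G, B) = (1 + B)/(-4 + B)
((3 - 6)*(-1) + U)*g(8, 13) = ((3 - 6)*(-1) + 90)*((1 + 13)/(-4 + 13)) = (-3*(-1) + 90)*(14/9) = (3 + 90)*((⅑)*14) = 93*(14/9) = 434/3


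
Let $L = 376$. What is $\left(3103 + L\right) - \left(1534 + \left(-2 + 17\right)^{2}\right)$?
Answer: $1720$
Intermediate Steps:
$\left(3103 + L\right) - \left(1534 + \left(-2 + 17\right)^{2}\right) = \left(3103 + 376\right) - \left(1534 + \left(-2 + 17\right)^{2}\right) = 3479 - 1759 = 1720$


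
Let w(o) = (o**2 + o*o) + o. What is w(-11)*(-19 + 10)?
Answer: -2079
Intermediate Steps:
w(o) = o + 2*o**2 (w(o) = (o**2 + o**2) + o = 2*o**2 + o = o + 2*o**2)
w(-11)*(-19 + 10) = (-11*(1 + 2*(-11)))*(-19 + 10) = -11*(1 - 22)*(-9) = -11*(-21)*(-9) = 231*(-9) = -2079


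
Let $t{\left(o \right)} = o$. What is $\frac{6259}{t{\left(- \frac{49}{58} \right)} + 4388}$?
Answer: $\frac{363022}{254455} \approx 1.4267$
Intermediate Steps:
$\frac{6259}{t{\left(- \frac{49}{58} \right)} + 4388} = \frac{6259}{- \frac{49}{58} + 4388} = \frac{6259}{\frac{254455}{58}} = 6259 \cdot \frac{58}{254455} = \frac{363022}{254455}$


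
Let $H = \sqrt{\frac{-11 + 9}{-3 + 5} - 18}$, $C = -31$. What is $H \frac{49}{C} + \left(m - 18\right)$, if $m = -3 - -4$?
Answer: $-17 - \frac{49 i \sqrt{19}}{31} \approx -17.0 - 6.8899 i$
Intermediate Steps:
$H = i \sqrt{19}$ ($H = \sqrt{- \frac{2}{2} - 18} = \sqrt{\left(-2\right) \frac{1}{2} - 18} = \sqrt{-1 - 18} = \sqrt{-19} = i \sqrt{19} \approx 4.3589 i$)
$m = 1$ ($m = -3 + 4 = 1$)
$H \frac{49}{C} + \left(m - 18\right) = i \sqrt{19} \frac{49}{-31} + \left(1 - 18\right) = i \sqrt{19} \cdot 49 \left(- \frac{1}{31}\right) + \left(1 - 18\right) = i \sqrt{19} \left(- \frac{49}{31}\right) - 17 = - \frac{49 i \sqrt{19}}{31} - 17 = -17 - \frac{49 i \sqrt{19}}{31}$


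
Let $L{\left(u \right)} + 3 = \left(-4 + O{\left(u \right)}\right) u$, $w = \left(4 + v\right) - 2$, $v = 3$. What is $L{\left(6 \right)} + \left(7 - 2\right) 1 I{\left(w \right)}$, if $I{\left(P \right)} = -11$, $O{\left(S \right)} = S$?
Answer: $-46$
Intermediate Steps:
$w = 5$ ($w = \left(4 + 3\right) - 2 = 7 - 2 = 5$)
$L{\left(u \right)} = -3 + u \left(-4 + u\right)$ ($L{\left(u \right)} = -3 + \left(-4 + u\right) u = -3 + u \left(-4 + u\right)$)
$L{\left(6 \right)} + \left(7 - 2\right) 1 I{\left(w \right)} = \left(-3 + 6^{2} - 24\right) + \left(7 - 2\right) 1 \left(-11\right) = \left(-3 + 36 - 24\right) + 5 \cdot 1 \left(-11\right) = 9 + 5 \left(-11\right) = 9 - 55 = -46$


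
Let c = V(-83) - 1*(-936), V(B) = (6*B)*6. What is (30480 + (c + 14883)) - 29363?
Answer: 13948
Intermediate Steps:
V(B) = 36*B
c = -2052 (c = 36*(-83) - 1*(-936) = -2988 + 936 = -2052)
(30480 + (c + 14883)) - 29363 = (30480 + (-2052 + 14883)) - 29363 = (30480 + 12831) - 29363 = 43311 - 29363 = 13948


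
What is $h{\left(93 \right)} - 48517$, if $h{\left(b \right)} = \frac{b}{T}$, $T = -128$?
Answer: $- \frac{6210269}{128} \approx -48518.0$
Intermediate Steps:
$h{\left(b \right)} = - \frac{b}{128}$ ($h{\left(b \right)} = \frac{b}{-128} = b \left(- \frac{1}{128}\right) = - \frac{b}{128}$)
$h{\left(93 \right)} - 48517 = \left(- \frac{1}{128}\right) 93 - 48517 = - \frac{93}{128} - 48517 = - \frac{6210269}{128}$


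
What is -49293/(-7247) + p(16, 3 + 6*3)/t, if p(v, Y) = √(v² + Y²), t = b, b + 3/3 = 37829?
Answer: 49293/7247 + √697/37828 ≈ 6.8025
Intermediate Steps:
b = 37828 (b = -1 + 37829 = 37828)
t = 37828
p(v, Y) = √(Y² + v²)
-49293/(-7247) + p(16, 3 + 6*3)/t = -49293/(-7247) + √((3 + 6*3)² + 16²)/37828 = -49293*(-1/7247) + √((3 + 18)² + 256)*(1/37828) = 49293/7247 + √(21² + 256)*(1/37828) = 49293/7247 + √(441 + 256)*(1/37828) = 49293/7247 + √697*(1/37828) = 49293/7247 + √697/37828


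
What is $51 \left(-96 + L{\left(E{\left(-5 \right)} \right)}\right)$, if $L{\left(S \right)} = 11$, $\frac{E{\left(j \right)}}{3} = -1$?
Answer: $-4335$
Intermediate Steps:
$E{\left(j \right)} = -3$ ($E{\left(j \right)} = 3 \left(-1\right) = -3$)
$51 \left(-96 + L{\left(E{\left(-5 \right)} \right)}\right) = 51 \left(-96 + 11\right) = 51 \left(-85\right) = -4335$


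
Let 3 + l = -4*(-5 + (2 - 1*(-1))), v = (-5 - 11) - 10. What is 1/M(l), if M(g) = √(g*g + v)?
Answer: -I ≈ -1.0*I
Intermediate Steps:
v = -26 (v = -16 - 10 = -26)
l = 5 (l = -3 - 4*(-5 + (2 - 1*(-1))) = -3 - 4*(-5 + (2 + 1)) = -3 - 4*(-5 + 3) = -3 - 4*(-2) = -3 + 8 = 5)
M(g) = √(-26 + g²) (M(g) = √(g*g - 26) = √(g² - 26) = √(-26 + g²))
1/M(l) = 1/(√(-26 + 5²)) = 1/(√(-26 + 25)) = 1/(√(-1)) = 1/I = -I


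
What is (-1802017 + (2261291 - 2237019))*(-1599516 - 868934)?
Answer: 4388274645250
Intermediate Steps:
(-1802017 + (2261291 - 2237019))*(-1599516 - 868934) = (-1802017 + 24272)*(-2468450) = -1777745*(-2468450) = 4388274645250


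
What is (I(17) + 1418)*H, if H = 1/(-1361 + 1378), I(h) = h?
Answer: 1435/17 ≈ 84.412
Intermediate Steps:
H = 1/17 ≈ 0.058824
(I(17) + 1418)*H = (17 + 1418)*(1/17) = 1435*(1/17) = 1435/17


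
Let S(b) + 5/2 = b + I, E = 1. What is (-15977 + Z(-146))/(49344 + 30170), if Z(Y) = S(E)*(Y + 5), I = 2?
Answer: -32095/159028 ≈ -0.20182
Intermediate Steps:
S(b) = -½ + b (S(b) = -5/2 + (b + 2) = -5/2 + (2 + b) = -½ + b)
Z(Y) = 5/2 + Y/2 (Z(Y) = (-½ + 1)*(Y + 5) = (5 + Y)/2 = 5/2 + Y/2)
(-15977 + Z(-146))/(49344 + 30170) = (-15977 + (5/2 + (½)*(-146)))/(49344 + 30170) = (-15977 + (5/2 - 73))/79514 = (-15977 - 141/2)*(1/79514) = -32095/2*1/79514 = -32095/159028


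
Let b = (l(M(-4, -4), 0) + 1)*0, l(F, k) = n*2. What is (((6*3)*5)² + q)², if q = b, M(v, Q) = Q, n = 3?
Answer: 65610000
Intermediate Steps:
l(F, k) = 6 (l(F, k) = 3*2 = 6)
b = 0 (b = (6 + 1)*0 = 7*0 = 0)
q = 0
(((6*3)*5)² + q)² = (((6*3)*5)² + 0)² = ((18*5)² + 0)² = (90² + 0)² = (8100 + 0)² = 8100² = 65610000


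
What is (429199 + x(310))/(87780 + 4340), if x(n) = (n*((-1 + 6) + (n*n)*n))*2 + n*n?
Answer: 18470948399/92120 ≈ 2.0051e+5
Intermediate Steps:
x(n) = n² + 2*n*(5 + n³) (x(n) = (n*(5 + n²*n))*2 + n² = (n*(5 + n³))*2 + n² = 2*n*(5 + n³) + n² = n² + 2*n*(5 + n³))
(429199 + x(310))/(87780 + 4340) = (429199 + 310*(10 + 310 + 2*310³))/(87780 + 4340) = (429199 + 310*(10 + 310 + 2*29791000))/92120 = (429199 + 310*(10 + 310 + 59582000))*(1/92120) = (429199 + 310*59582320)*(1/92120) = (429199 + 18470519200)*(1/92120) = 18470948399*(1/92120) = 18470948399/92120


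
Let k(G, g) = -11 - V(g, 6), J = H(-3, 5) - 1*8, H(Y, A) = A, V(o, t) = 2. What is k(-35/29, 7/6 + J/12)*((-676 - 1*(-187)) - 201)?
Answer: 8970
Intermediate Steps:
J = -3 (J = 5 - 1*8 = 5 - 8 = -3)
k(G, g) = -13 (k(G, g) = -11 - 1*2 = -11 - 2 = -13)
k(-35/29, 7/6 + J/12)*((-676 - 1*(-187)) - 201) = -13*((-676 - 1*(-187)) - 201) = -13*((-676 + 187) - 201) = -13*(-489 - 201) = -13*(-690) = 8970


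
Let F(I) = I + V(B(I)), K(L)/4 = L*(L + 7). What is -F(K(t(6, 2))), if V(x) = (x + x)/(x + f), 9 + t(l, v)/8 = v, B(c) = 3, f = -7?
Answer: -21949/2 ≈ -10975.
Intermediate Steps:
t(l, v) = -72 + 8*v
V(x) = 2*x/(-7 + x) (V(x) = (x + x)/(x - 7) = (2*x)/(-7 + x) = 2*x/(-7 + x))
K(L) = 4*L*(7 + L) (K(L) = 4*(L*(L + 7)) = 4*(L*(7 + L)) = 4*L*(7 + L))
F(I) = -3/2 + I (F(I) = I + 2*3/(-7 + 3) = I + 2*3/(-4) = I + 2*3*(-¼) = I - 3/2 = -3/2 + I)
-F(K(t(6, 2))) = -(-3/2 + 4*(-72 + 8*2)*(7 + (-72 + 8*2))) = -(-3/2 + 4*(-72 + 16)*(7 + (-72 + 16))) = -(-3/2 + 4*(-56)*(7 - 56)) = -(-3/2 + 4*(-56)*(-49)) = -(-3/2 + 10976) = -1*21949/2 = -21949/2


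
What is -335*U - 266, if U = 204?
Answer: -68606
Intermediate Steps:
-335*U - 266 = -335*204 - 266 = -68340 - 266 = -68606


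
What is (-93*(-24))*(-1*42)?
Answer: -93744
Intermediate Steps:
(-93*(-24))*(-1*42) = 2232*(-42) = -93744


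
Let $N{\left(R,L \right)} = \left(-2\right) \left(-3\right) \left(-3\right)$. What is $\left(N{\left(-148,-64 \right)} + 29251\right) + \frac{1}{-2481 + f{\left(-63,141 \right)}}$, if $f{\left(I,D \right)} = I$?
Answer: $\frac{74368751}{2544} \approx 29233.0$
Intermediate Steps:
$N{\left(R,L \right)} = -18$ ($N{\left(R,L \right)} = 6 \left(-3\right) = -18$)
$\left(N{\left(-148,-64 \right)} + 29251\right) + \frac{1}{-2481 + f{\left(-63,141 \right)}} = \left(-18 + 29251\right) + \frac{1}{-2481 - 63} = 29233 + \frac{1}{-2544} = 29233 - \frac{1}{2544} = \frac{74368751}{2544}$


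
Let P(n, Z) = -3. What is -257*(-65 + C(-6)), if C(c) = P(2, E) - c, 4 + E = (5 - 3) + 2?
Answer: 15934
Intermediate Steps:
E = 0 (E = -4 + ((5 - 3) + 2) = -4 + (2 + 2) = -4 + 4 = 0)
C(c) = -3 - c
-257*(-65 + C(-6)) = -257*(-65 + (-3 - 1*(-6))) = -257*(-65 + (-3 + 6)) = -257*(-65 + 3) = -257*(-62) = 15934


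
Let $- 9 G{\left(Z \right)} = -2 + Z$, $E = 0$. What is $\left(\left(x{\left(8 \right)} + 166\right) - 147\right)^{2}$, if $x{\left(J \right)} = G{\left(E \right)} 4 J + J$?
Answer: $\frac{94249}{81} \approx 1163.6$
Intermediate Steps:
$G{\left(Z \right)} = \frac{2}{9} - \frac{Z}{9}$ ($G{\left(Z \right)} = - \frac{-2 + Z}{9} = \frac{2}{9} - \frac{Z}{9}$)
$x{\left(J \right)} = \frac{17 J}{9}$ ($x{\left(J \right)} = \left(\frac{2}{9} - 0\right) 4 J + J = \left(\frac{2}{9} + 0\right) 4 J + J = \frac{2 \cdot 4 J}{9} + J = \frac{8 J}{9} + J = \frac{17 J}{9}$)
$\left(\left(x{\left(8 \right)} + 166\right) - 147\right)^{2} = \left(\left(\frac{17}{9} \cdot 8 + 166\right) - 147\right)^{2} = \left(\left(\frac{136}{9} + 166\right) - 147\right)^{2} = \left(\frac{1630}{9} - 147\right)^{2} = \left(\frac{307}{9}\right)^{2} = \frac{94249}{81}$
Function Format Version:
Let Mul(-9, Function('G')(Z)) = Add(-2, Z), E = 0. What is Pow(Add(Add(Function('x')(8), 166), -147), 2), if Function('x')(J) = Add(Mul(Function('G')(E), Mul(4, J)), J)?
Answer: Rational(94249, 81) ≈ 1163.6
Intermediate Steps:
Function('G')(Z) = Add(Rational(2, 9), Mul(Rational(-1, 9), Z)) (Function('G')(Z) = Mul(Rational(-1, 9), Add(-2, Z)) = Add(Rational(2, 9), Mul(Rational(-1, 9), Z)))
Function('x')(J) = Mul(Rational(17, 9), J) (Function('x')(J) = Add(Mul(Add(Rational(2, 9), Mul(Rational(-1, 9), 0)), Mul(4, J)), J) = Add(Mul(Add(Rational(2, 9), 0), Mul(4, J)), J) = Add(Mul(Rational(2, 9), Mul(4, J)), J) = Add(Mul(Rational(8, 9), J), J) = Mul(Rational(17, 9), J))
Pow(Add(Add(Function('x')(8), 166), -147), 2) = Pow(Add(Add(Mul(Rational(17, 9), 8), 166), -147), 2) = Pow(Add(Add(Rational(136, 9), 166), -147), 2) = Pow(Add(Rational(1630, 9), -147), 2) = Pow(Rational(307, 9), 2) = Rational(94249, 81)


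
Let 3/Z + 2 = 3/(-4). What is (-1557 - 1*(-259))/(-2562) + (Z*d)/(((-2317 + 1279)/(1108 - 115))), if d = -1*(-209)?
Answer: 48449531/221613 ≈ 218.62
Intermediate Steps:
d = 209
Z = -12/11 (Z = 3/(-2 + 3/(-4)) = 3/(-2 + 3*(-1/4)) = 3/(-2 - 3/4) = 3/(-11/4) = 3*(-4/11) = -12/11 ≈ -1.0909)
(-1557 - 1*(-259))/(-2562) + (Z*d)/(((-2317 + 1279)/(1108 - 115))) = (-1557 - 1*(-259))/(-2562) + (-12/11*209)/(((-2317 + 1279)/(1108 - 115))) = (-1557 + 259)*(-1/2562) - 228/((-1038/993)) = -1298*(-1/2562) - 228/((-1038*1/993)) = 649/1281 - 228/(-346/331) = 649/1281 - 228*(-331/346) = 649/1281 + 37734/173 = 48449531/221613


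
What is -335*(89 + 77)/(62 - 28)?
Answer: -27805/17 ≈ -1635.6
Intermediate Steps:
-335*(89 + 77)/(62 - 28) = -55610/34 = -335*83/17 = -27805/17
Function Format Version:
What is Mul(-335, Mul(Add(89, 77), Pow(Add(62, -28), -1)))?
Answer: Rational(-27805, 17) ≈ -1635.6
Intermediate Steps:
Mul(-335, Mul(Add(89, 77), Pow(Add(62, -28), -1))) = Mul(-335, Mul(166, Pow(34, -1))) = Mul(-335, Mul(166, Rational(1, 34))) = Mul(-335, Rational(83, 17)) = Rational(-27805, 17)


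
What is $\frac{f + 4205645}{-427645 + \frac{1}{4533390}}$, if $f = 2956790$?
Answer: $- \frac{4638587314950}{276954509507} \approx -16.749$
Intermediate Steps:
$\frac{f + 4205645}{-427645 + \frac{1}{4533390}} = \frac{2956790 + 4205645}{-427645 + \frac{1}{4533390}} = \frac{7162435}{-427645 + \frac{1}{4533390}} = \frac{7162435}{- \frac{1938681566549}{4533390}} = 7162435 \left(- \frac{4533390}{1938681566549}\right) = - \frac{4638587314950}{276954509507}$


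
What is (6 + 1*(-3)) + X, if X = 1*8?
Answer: 11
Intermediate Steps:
X = 8
(6 + 1*(-3)) + X = (6 + 1*(-3)) + 8 = (6 - 3) + 8 = 3 + 8 = 11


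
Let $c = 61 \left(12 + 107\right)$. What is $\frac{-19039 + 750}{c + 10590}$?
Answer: $- \frac{18289}{17849} \approx -1.0247$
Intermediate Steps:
$c = 7259$ ($c = 61 \cdot 119 = 7259$)
$\frac{-19039 + 750}{c + 10590} = \frac{-19039 + 750}{7259 + 10590} = - \frac{18289}{17849}$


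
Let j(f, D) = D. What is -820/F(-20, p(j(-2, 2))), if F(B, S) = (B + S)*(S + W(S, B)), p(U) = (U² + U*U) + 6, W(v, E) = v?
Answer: 205/42 ≈ 4.8810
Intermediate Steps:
p(U) = 6 + 2*U² (p(U) = (U² + U²) + 6 = 2*U² + 6 = 6 + 2*U²)
F(B, S) = 2*S*(B + S) (F(B, S) = (B + S)*(S + S) = (B + S)*(2*S) = 2*S*(B + S))
-820/F(-20, p(j(-2, 2))) = -820*1/(2*(-20 + (6 + 2*2²))*(6 + 2*2²)) = -820*1/(2*(-20 + (6 + 2*4))*(6 + 2*4)) = -820*1/(2*(-20 + (6 + 8))*(6 + 8)) = -820*1/(28*(-20 + 14)) = -820/(2*14*(-6)) = -820/(-168) = -820*(-1/168) = 205/42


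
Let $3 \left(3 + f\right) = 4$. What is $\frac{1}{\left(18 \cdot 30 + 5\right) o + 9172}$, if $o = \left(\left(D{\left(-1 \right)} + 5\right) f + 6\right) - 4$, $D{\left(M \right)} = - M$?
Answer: $\frac{1}{4812} \approx 0.00020781$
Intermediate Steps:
$f = - \frac{5}{3}$ ($f = -3 + \frac{1}{3} \cdot 4 = -3 + \frac{4}{3} = - \frac{5}{3} \approx -1.6667$)
$o = -8$ ($o = \left(\left(\left(-1\right) \left(-1\right) + 5\right) \left(- \frac{5}{3}\right) + 6\right) - 4 = \left(\left(1 + 5\right) \left(- \frac{5}{3}\right) + 6\right) - 4 = \left(6 \left(- \frac{5}{3}\right) + 6\right) - 4 = \left(-10 + 6\right) - 4 = -4 - 4 = -8$)
$\frac{1}{\left(18 \cdot 30 + 5\right) o + 9172} = \frac{1}{\left(18 \cdot 30 + 5\right) \left(-8\right) + 9172} = \frac{1}{\left(540 + 5\right) \left(-8\right) + 9172} = \frac{1}{545 \left(-8\right) + 9172} = \frac{1}{-4360 + 9172} = \frac{1}{4812}$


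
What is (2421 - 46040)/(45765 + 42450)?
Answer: -43619/88215 ≈ -0.49446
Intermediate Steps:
(2421 - 46040)/(45765 + 42450) = -43619/88215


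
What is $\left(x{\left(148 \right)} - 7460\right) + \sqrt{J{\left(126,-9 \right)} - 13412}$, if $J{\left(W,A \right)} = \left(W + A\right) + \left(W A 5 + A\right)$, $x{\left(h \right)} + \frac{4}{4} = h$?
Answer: $-7313 + i \sqrt{18974} \approx -7313.0 + 137.75 i$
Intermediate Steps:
$x{\left(h \right)} = -1 + h$
$J{\left(W,A \right)} = W + 2 A + 5 A W$ ($J{\left(W,A \right)} = \left(A + W\right) + \left(A W 5 + A\right) = \left(A + W\right) + \left(5 A W + A\right) = \left(A + W\right) + \left(A + 5 A W\right) = W + 2 A + 5 A W$)
$\left(x{\left(148 \right)} - 7460\right) + \sqrt{J{\left(126,-9 \right)} - 13412} = \left(\left(-1 + 148\right) - 7460\right) + \sqrt{\left(126 + 2 \left(-9\right) + 5 \left(-9\right) 126\right) - 13412} = \left(147 - 7460\right) + \sqrt{\left(126 - 18 - 5670\right) - 13412} = -7313 + \sqrt{-5562 - 13412} = -7313 + \sqrt{-18974} = -7313 + i \sqrt{18974}$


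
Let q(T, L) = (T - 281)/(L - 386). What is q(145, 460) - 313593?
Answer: -11603009/37 ≈ -3.1360e+5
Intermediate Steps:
q(T, L) = (-281 + T)/(-386 + L)
q(145, 460) - 313593 = (-281 + 145)/(-386 + 460) - 313593 = -136/74 - 313593 = (1/74)*(-136) - 313593 = -68/37 - 313593 = -11603009/37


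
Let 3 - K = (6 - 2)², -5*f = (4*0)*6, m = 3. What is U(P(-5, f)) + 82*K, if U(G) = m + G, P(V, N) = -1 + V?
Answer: -1069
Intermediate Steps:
f = 0 (f = -4*0*6/5 = -0*6 = -⅕*0 = 0)
U(G) = 3 + G
K = -13 (K = 3 - (6 - 2)² = 3 - 1*4² = 3 - 1*16 = 3 - 16 = -13)
U(P(-5, f)) + 82*K = (3 + (-1 - 5)) + 82*(-13) = (3 - 6) - 1066 = -3 - 1066 = -1069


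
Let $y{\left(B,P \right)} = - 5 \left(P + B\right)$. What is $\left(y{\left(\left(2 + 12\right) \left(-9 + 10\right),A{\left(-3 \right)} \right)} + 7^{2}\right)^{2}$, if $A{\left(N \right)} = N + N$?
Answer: $81$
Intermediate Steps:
$A{\left(N \right)} = 2 N$
$y{\left(B,P \right)} = - 5 B - 5 P$ ($y{\left(B,P \right)} = - 5 \left(B + P\right) = - 5 B - 5 P$)
$\left(y{\left(\left(2 + 12\right) \left(-9 + 10\right),A{\left(-3 \right)} \right)} + 7^{2}\right)^{2} = \left(\left(- 5 \left(2 + 12\right) \left(-9 + 10\right) - 5 \cdot 2 \left(-3\right)\right) + 7^{2}\right)^{2} = \left(\left(- 5 \cdot 14 \cdot 1 - -30\right) + 49\right)^{2} = \left(\left(\left(-5\right) 14 + 30\right) + 49\right)^{2} = \left(\left(-70 + 30\right) + 49\right)^{2} = \left(-40 + 49\right)^{2} = 9^{2} = 81$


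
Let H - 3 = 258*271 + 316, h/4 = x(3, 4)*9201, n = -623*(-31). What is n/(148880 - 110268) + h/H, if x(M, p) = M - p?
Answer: -9226981/387427292 ≈ -0.023816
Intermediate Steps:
n = 19313
h = -36804 (h = 4*((3 - 1*4)*9201) = 4*((3 - 4)*9201) = 4*(-1*9201) = 4*(-9201) = -36804)
H = 70237 (H = 3 + (258*271 + 316) = 3 + (69918 + 316) = 3 + 70234 = 70237)
n/(148880 - 110268) + h/H = 19313/(148880 - 110268) - 36804/70237 = 19313/38612 - 36804*1/70237 = 19313*(1/38612) - 36804/70237 = 2759/5516 - 36804/70237 = -9226981/387427292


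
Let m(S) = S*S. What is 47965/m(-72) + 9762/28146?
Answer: 233438183/24318144 ≈ 9.5993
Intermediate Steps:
m(S) = S**2
47965/m(-72) + 9762/28146 = 47965/((-72)**2) + 9762/28146 = 47965/5184 + 9762*(1/28146) = 47965*(1/5184) + 1627/4691 = 47965/5184 + 1627/4691 = 233438183/24318144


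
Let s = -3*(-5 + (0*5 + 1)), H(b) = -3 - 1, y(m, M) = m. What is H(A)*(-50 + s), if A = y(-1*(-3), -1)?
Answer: 152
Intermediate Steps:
A = 3 (A = -1*(-3) = 3)
H(b) = -4
s = 12 (s = -3*(-5 + (0 + 1)) = -3*(-5 + 1) = -3*(-4) = 12)
H(A)*(-50 + s) = -4*(-50 + 12) = -4*(-38) = 152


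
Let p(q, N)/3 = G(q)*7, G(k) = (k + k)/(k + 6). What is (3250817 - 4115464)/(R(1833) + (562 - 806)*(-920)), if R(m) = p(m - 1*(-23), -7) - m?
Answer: -114998051/29617619 ≈ -3.8828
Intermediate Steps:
G(k) = 2*k/(6 + k) (G(k) = (2*k)/(6 + k) = 2*k/(6 + k))
p(q, N) = 42*q/(6 + q) (p(q, N) = 3*((2*q/(6 + q))*7) = 3*(14*q/(6 + q)) = 42*q/(6 + q))
R(m) = -m + 42*(23 + m)/(29 + m) (R(m) = 42*(m - 1*(-23))/(6 + (m - 1*(-23))) - m = 42*(m + 23)/(6 + (m + 23)) - m = 42*(23 + m)/(6 + (23 + m)) - m = 42*(23 + m)/(29 + m) - m = -m + 42*(23 + m)/(29 + m))
(3250817 - 4115464)/(R(1833) + (562 - 806)*(-920)) = (3250817 - 4115464)/((966 - 1*1833**2 + 13*1833)/(29 + 1833) + (562 - 806)*(-920)) = -864647/((966 - 1*3359889 + 23829)/1862 - 244*(-920)) = -864647/((966 - 3359889 + 23829)/1862 + 224480) = -864647/((1/1862)*(-3335094) + 224480) = -864647/(-238221/133 + 224480) = -864647/29617619/133 = -864647*133/29617619 = -114998051/29617619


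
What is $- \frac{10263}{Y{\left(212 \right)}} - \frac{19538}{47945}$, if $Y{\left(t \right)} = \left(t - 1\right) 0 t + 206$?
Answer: $- \frac{496084363}{9876670} \approx -50.228$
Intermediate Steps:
$Y{\left(t \right)} = 206$ ($Y{\left(t \right)} = \left(-1 + t\right) 0 t + 206 = 0 t + 206 = 0 + 206 = 206$)
$- \frac{10263}{Y{\left(212 \right)}} - \frac{19538}{47945} = - \frac{10263}{206} - \frac{19538}{47945} = - \frac{496084363}{9876670}$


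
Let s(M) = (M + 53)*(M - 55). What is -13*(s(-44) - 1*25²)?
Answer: 19708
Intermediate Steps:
s(M) = (-55 + M)*(53 + M) (s(M) = (53 + M)*(-55 + M) = (-55 + M)*(53 + M))
-13*(s(-44) - 1*25²) = -13*((-2915 + (-44)² - 2*(-44)) - 1*25²) = -13*((-2915 + 1936 + 88) - 1*625) = -13*(-891 - 625) = -13*(-1516) = 19708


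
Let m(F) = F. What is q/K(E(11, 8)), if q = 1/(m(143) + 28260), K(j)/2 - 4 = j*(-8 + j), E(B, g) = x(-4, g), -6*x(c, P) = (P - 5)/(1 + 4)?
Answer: 50/13661843 ≈ 3.6598e-6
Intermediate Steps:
x(c, P) = 1/6 - P/30 (x(c, P) = -(P - 5)/(6*(1 + 4)) = -(-5 + P)/(6*5) = -(-1 + P/5)/6 = 1/6 - P/30)
E(B, g) = 1/6 - g/30
K(j) = 8 + 2*j*(-8 + j) (K(j) = 8 + 2*(j*(-8 + j)) = 8 + 2*j*(-8 + j))
q = 1/28403 (q = 1/(143 + 28260) = 1/28403 ≈ 3.5208e-5)
q/K(E(11, 8)) = 1/(28403*(8 - 16*(1/6 - 1/30*8) + 2*(1/6 - 1/30*8)**2)) = 1/(28403*(8 - 16*(1/6 - 4/15) + 2*(1/6 - 4/15)**2)) = 1/(28403*(8 - 16*(-1/10) + 2*(-1/10)**2)) = 1/(28403*(8 + 8/5 + 2*(1/100))) = 1/(28403*(8 + 8/5 + 1/50)) = 1/(28403*(481/50)) = (1/28403)*(50/481) = 50/13661843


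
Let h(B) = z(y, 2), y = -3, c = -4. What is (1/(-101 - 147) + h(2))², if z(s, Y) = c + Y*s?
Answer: 6155361/61504 ≈ 100.08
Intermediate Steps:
z(s, Y) = -4 + Y*s
h(B) = -10 (h(B) = -4 + 2*(-3) = -4 - 6 = -10)
(1/(-101 - 147) + h(2))² = (1/(-101 - 147) - 10)² = (1/(-248) - 10)² = (-1/248 - 10)² = (-2481/248)² = 6155361/61504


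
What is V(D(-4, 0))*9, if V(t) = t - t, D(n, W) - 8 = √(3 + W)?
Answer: 0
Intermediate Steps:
D(n, W) = 8 + √(3 + W)
V(t) = 0
V(D(-4, 0))*9 = 0*9 = 0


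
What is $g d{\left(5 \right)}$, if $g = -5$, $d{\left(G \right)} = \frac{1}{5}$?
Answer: $-1$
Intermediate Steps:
$d{\left(G \right)} = \frac{1}{5}$
$g d{\left(5 \right)} = \left(-5\right) \frac{1}{5} = -1$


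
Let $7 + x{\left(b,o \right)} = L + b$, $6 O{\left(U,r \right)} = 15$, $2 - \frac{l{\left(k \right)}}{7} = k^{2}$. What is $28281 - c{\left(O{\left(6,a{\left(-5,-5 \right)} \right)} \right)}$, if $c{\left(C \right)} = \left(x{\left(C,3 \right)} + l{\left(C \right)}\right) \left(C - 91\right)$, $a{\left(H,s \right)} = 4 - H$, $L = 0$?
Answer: $\frac{201999}{8} \approx 25250.0$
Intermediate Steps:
$l{\left(k \right)} = 14 - 7 k^{2}$
$O{\left(U,r \right)} = \frac{5}{2}$ ($O{\left(U,r \right)} = \frac{1}{6} \cdot 15 = \frac{5}{2}$)
$x{\left(b,o \right)} = -7 + b$ ($x{\left(b,o \right)} = -7 + \left(0 + b\right) = -7 + b$)
$c{\left(C \right)} = \left(-91 + C\right) \left(7 + C - 7 C^{2}\right)$ ($c{\left(C \right)} = \left(\left(-7 + C\right) - \left(-14 + 7 C^{2}\right)\right) \left(C - 91\right) = \left(7 + C - 7 C^{2}\right) \left(-91 + C\right) = \left(-91 + C\right) \left(7 + C - 7 C^{2}\right)$)
$28281 - c{\left(O{\left(6,a{\left(-5,-5 \right)} \right)} \right)} = 28281 - \left(-637 - 210 - 7 \left(\frac{5}{2}\right)^{3} + 638 \left(\frac{5}{2}\right)^{2}\right) = 28281 - \left(-637 - 210 - \frac{875}{8} + 638 \cdot \frac{25}{4}\right) = 28281 - \left(-637 - 210 - \frac{875}{8} + \frac{7975}{2}\right) = 28281 - \frac{24249}{8} = \frac{201999}{8}$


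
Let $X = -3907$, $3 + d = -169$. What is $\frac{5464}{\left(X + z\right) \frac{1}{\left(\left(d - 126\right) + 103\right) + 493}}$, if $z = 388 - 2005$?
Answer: $- \frac{407068}{1381} \approx -294.76$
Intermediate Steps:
$d = -172$ ($d = -3 - 169 = -172$)
$z = -1617$ ($z = 388 - 2005 = -1617$)
$\frac{5464}{\left(X + z\right) \frac{1}{\left(\left(d - 126\right) + 103\right) + 493}} = \frac{5464}{\left(-3907 - 1617\right) \frac{1}{\left(\left(-172 - 126\right) + 103\right) + 493}} = \frac{5464}{\left(-5524\right) \frac{1}{\left(-298 + 103\right) + 493}} = \frac{5464}{\left(-5524\right) \frac{1}{-195 + 493}} = \frac{5464}{\left(-5524\right) \frac{1}{298}} = \frac{5464}{- \frac{2762}{149}} = 5464 \left(- \frac{149}{2762}\right) = - \frac{407068}{1381}$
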